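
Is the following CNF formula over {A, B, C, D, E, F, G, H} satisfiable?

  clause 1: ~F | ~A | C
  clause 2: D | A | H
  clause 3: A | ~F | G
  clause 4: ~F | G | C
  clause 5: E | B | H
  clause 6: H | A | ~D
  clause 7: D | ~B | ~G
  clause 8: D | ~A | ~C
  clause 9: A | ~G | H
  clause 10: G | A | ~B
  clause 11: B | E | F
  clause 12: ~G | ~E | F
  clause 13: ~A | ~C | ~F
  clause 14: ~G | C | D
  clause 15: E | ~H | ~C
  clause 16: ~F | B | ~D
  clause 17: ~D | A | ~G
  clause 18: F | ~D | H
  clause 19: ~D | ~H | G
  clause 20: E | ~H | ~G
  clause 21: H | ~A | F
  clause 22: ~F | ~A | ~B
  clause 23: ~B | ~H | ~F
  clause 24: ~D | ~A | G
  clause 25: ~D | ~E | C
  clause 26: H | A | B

Yes, satisfiable

Branch on F: set F = 0.
Branch on B: set B = 1.
Branch on D: set D = 0.
(~G) alone gives G = 0.
(A) alone gives A = 1.
(~C) alone gives C = 0.
(H) alone gives H = 1.
Every clause is now satisfied; E is unconstrained.
A satisfying assignment: A=1, B=1, C=0, D=0, E=1, F=0, G=0, H=1.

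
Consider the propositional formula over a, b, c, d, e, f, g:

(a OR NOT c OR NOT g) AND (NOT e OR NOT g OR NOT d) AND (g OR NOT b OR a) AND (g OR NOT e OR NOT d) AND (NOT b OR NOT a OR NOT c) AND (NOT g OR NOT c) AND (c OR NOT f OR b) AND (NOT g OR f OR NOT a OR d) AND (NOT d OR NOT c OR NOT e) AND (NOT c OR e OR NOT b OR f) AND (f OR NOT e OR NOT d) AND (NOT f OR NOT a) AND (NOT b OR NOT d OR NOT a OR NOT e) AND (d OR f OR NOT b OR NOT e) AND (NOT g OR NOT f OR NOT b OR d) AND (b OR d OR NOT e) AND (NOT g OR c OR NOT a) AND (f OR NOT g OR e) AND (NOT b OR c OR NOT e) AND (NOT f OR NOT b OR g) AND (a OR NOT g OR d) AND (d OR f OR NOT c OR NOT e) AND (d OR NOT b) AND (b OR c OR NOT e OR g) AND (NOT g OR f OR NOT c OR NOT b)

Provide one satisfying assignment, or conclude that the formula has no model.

a ↦ false; b ↦ false; c ↦ false; d ↦ false; e ↦ false; f ↦ false; g ↦ false

Suppose g = false.
Suppose b = false.
Suppose e = false.
Suppose c = false.
(NOT f) alone gives f = false.
Every clause is now satisfied; a, d are unconstrained.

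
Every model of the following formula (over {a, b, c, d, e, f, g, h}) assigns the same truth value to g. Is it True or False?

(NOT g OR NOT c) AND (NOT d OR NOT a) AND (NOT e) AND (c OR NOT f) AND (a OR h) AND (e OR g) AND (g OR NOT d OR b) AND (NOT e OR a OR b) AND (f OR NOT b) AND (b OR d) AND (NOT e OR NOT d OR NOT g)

Suppose g = false.
The clause (NOT e) is unit, so e = false.
That conflicts with the unit clause (e).
So every satisfying assignment has g = True.

True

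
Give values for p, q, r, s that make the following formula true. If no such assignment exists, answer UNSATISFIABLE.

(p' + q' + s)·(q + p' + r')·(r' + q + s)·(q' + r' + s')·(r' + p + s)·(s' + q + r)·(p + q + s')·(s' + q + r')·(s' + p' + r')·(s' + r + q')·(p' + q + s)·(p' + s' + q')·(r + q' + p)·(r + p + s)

Suppose p = 0.
Suppose r = 0.
The clause (q') is unit, so q = 0.
The clause (s') is unit, so s = 0.
But (s) is also a unit clause — contradiction.
Backtrack on r: now try r = 1.
The clause (s) is unit, so s = 1.
The clause (q') is unit, so q = 0.
But (q) is also a unit clause — contradiction.
Either choice for r ends in contradiction.
Backtrack on p: now try p = 1.
Suppose q = 0.
The clause (r') is unit, so r = 0.
The clause (s') is unit, so s = 0.
But (s) is also a unit clause — contradiction.
Backtrack on q: now try q = 1.
The clause (s) is unit, so s = 1.
But (s') is also a unit clause — contradiction.
Either choice for q ends in contradiction.
Either choice for p ends in contradiction.

UNSATISFIABLE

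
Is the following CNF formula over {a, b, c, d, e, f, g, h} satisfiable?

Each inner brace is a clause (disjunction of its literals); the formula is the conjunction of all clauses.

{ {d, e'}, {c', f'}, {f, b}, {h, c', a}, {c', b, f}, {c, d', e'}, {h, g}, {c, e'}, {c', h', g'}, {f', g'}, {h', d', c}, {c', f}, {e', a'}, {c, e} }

Try d = 1.
Try c = 0.
From the singleton clause (e'), e = 0.
That conflicts with the unit clause (e).
Undo c and try c = 1.
From the singleton clause (f'), f = 0.
That conflicts with the unit clause (f).
Both values of c lead to a conflict.
Undo d and try d = 0.
From the singleton clause (e'), e = 0.
From the singleton clause (c), c = 1.
From the singleton clause (f'), f = 0.
That conflicts with the unit clause (f).
Both values of d lead to a conflict.
No assignment satisfies every clause.

Unsatisfiable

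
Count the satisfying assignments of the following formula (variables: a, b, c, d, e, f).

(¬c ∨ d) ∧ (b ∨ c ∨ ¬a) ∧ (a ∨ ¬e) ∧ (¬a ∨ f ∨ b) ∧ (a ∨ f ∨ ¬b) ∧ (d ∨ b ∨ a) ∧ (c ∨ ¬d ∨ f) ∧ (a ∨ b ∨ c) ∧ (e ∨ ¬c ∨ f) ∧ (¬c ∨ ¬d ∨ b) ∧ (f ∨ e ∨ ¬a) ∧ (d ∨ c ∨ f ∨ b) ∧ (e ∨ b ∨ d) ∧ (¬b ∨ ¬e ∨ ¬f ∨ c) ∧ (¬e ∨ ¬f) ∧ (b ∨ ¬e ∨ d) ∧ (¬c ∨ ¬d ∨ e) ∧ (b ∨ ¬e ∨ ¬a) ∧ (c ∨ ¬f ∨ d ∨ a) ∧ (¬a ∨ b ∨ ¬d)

There are 2^6 = 64 truth assignments over (a, b, c, d, e, f).
Split on d. With d = True, the clauses containing d are satisfied and ¬d drops from the rest; 3 of the 2^5 = 32 assignments to the other variables satisfy what remains.
With d = False, by the same count on the reduced clause set, 2 assignments work.
(One model: a=F, b=T, c=F, d=T, e=F, f=T.)
Total: 3 + 2 = 5.

5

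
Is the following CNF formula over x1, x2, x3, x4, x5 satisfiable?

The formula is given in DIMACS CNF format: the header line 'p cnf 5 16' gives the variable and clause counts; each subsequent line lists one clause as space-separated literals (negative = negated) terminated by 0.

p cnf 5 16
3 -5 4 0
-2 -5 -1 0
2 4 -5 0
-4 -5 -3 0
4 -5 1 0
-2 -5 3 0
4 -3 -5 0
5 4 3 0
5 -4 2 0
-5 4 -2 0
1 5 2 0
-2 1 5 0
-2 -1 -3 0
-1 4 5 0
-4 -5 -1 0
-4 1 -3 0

Yes

Branch on x3: set x3 = False.
Branch on x5: set x5 = True.
The clause (x4) is unit, so x4 = True.
The clause (¬x2) is unit, so x2 = False.
The clause (¬x1) is unit, so x1 = False.
Every clause now holds.
A satisfying assignment: x1: False,  x2: False,  x3: False,  x4: True,  x5: True.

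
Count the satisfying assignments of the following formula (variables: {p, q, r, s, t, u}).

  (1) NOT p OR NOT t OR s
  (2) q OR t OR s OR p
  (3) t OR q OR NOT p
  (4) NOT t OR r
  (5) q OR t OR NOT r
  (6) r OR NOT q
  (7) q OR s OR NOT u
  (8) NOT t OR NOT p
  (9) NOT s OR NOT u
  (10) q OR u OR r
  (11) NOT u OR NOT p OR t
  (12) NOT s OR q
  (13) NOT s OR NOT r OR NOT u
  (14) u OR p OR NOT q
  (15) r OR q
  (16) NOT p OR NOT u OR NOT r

There are 2^6 = 64 truth assignments over (p, q, r, s, t, u).
Split on p. With p = true, the clauses containing p are satisfied and NOT p drops from the rest; 2 of the 2^5 = 32 assignments to the other variables satisfy what remains.
With p = false, by the same count on the reduced clause set, 3 assignments work.
(One model: p=F, q=F, r=T, s=F, t=T, u=F.)
Total: 2 + 3 = 5.

5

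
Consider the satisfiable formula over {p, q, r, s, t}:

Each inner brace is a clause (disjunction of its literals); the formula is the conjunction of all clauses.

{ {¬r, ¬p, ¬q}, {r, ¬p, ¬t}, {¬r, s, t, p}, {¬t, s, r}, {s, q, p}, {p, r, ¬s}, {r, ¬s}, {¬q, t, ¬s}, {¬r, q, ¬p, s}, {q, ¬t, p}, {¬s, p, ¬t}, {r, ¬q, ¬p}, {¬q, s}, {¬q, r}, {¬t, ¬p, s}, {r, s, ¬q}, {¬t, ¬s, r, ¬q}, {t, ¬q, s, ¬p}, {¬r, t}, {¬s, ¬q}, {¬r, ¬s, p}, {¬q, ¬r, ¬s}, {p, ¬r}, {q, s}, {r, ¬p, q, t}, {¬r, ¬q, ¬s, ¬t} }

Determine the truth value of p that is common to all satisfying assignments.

True

Suppose p = False.
(¬r) alone gives r = False.
(¬s) alone gives s = False.
(¬t) alone gives t = False.
(q) alone gives q = True.
Now (¬q) is unsatisfied and unit — conflict.
So every satisfying assignment has p = True.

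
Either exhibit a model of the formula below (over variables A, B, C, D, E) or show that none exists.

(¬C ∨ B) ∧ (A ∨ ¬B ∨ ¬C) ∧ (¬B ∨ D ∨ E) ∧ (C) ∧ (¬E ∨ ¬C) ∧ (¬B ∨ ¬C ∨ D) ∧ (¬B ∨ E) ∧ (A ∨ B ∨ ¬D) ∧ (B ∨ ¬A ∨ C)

UNSATISFIABLE

(C) alone gives C = True.
(B) alone gives B = True.
(A) alone gives A = True.
(¬E) alone gives E = False.
Now (E) is unsatisfied and unit — conflict.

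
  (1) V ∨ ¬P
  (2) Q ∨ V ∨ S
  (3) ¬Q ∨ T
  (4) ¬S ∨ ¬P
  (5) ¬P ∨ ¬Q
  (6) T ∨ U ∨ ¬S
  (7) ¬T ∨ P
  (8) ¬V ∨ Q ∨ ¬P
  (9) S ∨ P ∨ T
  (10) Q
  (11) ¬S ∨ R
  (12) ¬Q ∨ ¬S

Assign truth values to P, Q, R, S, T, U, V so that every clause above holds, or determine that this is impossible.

Unit clause (Q) forces Q = True.
Unit clause (T) forces T = True.
Unit clause (¬P) forces P = False.
Now (P) is unsatisfied and unit — conflict.

UNSATISFIABLE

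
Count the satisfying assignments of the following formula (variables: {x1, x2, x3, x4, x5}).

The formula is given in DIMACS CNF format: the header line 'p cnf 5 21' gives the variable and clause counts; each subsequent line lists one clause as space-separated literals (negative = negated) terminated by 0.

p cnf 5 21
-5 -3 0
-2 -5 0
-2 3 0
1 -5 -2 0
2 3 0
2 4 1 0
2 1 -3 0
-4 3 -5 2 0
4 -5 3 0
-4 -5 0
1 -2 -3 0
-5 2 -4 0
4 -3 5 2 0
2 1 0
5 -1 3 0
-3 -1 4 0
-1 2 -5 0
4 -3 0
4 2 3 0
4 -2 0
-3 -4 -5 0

There are 2^5 = 32 truth assignments over (x1, x2, x3, x4, x5).
Split on x4. With x4 = True, the clauses containing x4 are satisfied and ¬x4 drops from the rest; 2 of the 2^4 = 16 assignments to the other variables satisfy what remains.
With x4 = False, by the same count on the reduced clause set, 0 assignments work.
(One model: x1=T, x2=F, x3=T, x4=T, x5=F.)
Total: 2 + 0 = 2.

2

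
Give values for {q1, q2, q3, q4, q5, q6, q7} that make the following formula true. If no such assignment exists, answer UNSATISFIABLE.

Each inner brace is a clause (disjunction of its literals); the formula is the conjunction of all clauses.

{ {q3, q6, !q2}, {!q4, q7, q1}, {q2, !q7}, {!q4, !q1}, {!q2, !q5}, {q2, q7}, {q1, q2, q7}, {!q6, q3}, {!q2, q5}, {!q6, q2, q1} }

UNSATISFIABLE

Case q2 = true:
The clause (!q5) is unit, so q5 = false.
Now (q5) is unsatisfied and unit — conflict.
Undo q2 and try q2 = false.
The clause (!q7) is unit, so q7 = false.
Now (q7) is unsatisfied and unit — conflict.
Both values of q2 lead to a conflict.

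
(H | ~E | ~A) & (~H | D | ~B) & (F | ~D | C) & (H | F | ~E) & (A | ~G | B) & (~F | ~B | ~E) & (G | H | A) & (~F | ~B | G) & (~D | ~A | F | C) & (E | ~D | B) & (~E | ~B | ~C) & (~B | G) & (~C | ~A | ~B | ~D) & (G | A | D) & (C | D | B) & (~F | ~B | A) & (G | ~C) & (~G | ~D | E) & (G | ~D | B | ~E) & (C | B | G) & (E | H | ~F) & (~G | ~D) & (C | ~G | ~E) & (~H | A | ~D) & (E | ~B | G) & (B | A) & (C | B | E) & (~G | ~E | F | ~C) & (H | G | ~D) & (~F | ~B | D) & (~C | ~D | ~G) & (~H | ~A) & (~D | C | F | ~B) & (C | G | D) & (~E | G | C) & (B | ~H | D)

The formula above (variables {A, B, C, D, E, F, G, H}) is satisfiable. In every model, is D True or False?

False

Suppose D = 1.
From the singleton clause (~G), G = 0.
From the singleton clause (~B), B = 0.
From the singleton clause (E), E = 1.
That conflicts with the unit clause (~E).
So every satisfying assignment has D = False.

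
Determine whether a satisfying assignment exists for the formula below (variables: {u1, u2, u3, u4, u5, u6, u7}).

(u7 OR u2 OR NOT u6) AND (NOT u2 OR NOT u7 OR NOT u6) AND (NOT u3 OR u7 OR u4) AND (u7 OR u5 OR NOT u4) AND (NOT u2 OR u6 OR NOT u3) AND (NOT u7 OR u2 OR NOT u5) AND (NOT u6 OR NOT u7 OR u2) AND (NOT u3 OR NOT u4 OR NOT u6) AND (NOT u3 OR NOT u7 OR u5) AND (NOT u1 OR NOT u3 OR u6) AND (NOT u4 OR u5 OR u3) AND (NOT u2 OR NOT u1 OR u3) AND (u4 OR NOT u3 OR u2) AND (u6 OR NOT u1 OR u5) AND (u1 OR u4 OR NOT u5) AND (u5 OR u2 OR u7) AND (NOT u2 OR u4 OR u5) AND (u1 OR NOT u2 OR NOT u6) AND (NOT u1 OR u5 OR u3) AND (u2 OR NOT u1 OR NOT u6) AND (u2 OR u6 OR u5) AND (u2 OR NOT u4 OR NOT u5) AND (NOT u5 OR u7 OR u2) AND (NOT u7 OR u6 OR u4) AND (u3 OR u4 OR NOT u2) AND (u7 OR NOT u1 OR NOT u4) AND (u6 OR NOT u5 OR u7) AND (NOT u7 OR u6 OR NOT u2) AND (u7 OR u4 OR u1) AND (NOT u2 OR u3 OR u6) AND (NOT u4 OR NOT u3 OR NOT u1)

No, unsatisfiable

Case u7 = true:
Case u2 = false:
Unit clause (NOT u5) forces u5 = false.
Unit clause (NOT u6) forces u6 = false.
But (u6) is also a unit clause — contradiction.
That branch fails; take u2 = true instead.
Unit clause (NOT u6) forces u6 = false.
But (u6) is also a unit clause — contradiction.
Both values of u2 lead to a conflict.
That branch fails; take u7 = false instead.
Case u2 = true:
Case u3 = false:
Unit clause (NOT u1) forces u1 = false.
Unit clause (NOT u6) forces u6 = false.
But (u6) is also a unit clause — contradiction.
That branch fails; take u3 = true instead.
Unit clause (u4) forces u4 = true.
Unit clause (u5) forces u5 = true.
Unit clause (u6) forces u6 = true.
But (NOT u6) is also a unit clause — contradiction.
Both values of u3 lead to a conflict.
That branch fails; take u2 = false instead.
Unit clause (NOT u6) forces u6 = false.
Unit clause (u5) forces u5 = true.
But (NOT u5) is also a unit clause — contradiction.
Both values of u2 lead to a conflict.
Both values of u7 lead to a conflict.
No assignment satisfies every clause.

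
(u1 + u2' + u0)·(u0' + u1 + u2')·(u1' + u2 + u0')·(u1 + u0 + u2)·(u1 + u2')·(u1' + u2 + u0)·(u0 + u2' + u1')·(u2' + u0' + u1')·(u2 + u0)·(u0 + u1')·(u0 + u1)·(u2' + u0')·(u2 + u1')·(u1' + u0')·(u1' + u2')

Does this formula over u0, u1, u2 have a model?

Suppose u1 = 0.
The clause (u2') is unit, so u2 = 0.
The clause (u0) is unit, so u0 = 1.
This assignment satisfies each clause.
A satisfying assignment: u0: 1, u1: 0, u2: 0.

Yes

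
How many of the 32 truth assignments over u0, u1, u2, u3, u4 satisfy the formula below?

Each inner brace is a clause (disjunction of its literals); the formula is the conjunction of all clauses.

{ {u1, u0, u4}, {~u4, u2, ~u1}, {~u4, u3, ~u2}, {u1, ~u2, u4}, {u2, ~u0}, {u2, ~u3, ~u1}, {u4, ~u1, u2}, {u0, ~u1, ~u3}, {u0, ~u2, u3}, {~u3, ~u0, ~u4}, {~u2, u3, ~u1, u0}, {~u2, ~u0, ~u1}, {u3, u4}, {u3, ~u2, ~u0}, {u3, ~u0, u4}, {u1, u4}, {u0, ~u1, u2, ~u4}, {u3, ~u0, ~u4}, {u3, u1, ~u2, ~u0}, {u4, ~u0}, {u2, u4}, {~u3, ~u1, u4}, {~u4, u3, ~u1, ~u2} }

There are 2^5 = 32 truth assignments over (u0, u1, u2, u3, u4).
Split on u2. With u2 = 1, the clauses containing u2 are satisfied and ~u2 drops from the rest; 1 of the 2^4 = 16 assignments to the other variables satisfy what remains.
With u2 = 0, by the same count on the reduced clause set, 2 assignments work.
Total: 1 + 2 = 3.

3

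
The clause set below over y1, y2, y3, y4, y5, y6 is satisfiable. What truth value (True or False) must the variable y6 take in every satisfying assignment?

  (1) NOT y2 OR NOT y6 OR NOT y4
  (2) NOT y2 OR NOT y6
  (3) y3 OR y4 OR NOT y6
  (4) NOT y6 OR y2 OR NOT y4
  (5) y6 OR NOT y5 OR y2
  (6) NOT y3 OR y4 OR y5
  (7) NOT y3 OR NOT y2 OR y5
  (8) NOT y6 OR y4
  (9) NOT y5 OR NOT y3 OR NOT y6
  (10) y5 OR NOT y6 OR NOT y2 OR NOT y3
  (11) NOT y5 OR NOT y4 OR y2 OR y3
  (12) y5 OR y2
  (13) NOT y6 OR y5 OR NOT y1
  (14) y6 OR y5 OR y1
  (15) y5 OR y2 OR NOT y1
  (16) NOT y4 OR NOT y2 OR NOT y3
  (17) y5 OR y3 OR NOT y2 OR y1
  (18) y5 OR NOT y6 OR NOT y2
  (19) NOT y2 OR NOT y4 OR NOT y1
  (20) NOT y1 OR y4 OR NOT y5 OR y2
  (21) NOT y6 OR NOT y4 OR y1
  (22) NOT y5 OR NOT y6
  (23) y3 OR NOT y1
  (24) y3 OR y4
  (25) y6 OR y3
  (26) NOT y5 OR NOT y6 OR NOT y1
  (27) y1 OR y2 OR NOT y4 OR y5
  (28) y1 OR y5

Suppose y6 = true.
The clause (NOT y2) is unit, so y2 = false.
The clause (NOT y4) is unit, so y4 = false.
Now (y4) is unsatisfied and unit — conflict.
So every satisfying assignment has y6 = False.

False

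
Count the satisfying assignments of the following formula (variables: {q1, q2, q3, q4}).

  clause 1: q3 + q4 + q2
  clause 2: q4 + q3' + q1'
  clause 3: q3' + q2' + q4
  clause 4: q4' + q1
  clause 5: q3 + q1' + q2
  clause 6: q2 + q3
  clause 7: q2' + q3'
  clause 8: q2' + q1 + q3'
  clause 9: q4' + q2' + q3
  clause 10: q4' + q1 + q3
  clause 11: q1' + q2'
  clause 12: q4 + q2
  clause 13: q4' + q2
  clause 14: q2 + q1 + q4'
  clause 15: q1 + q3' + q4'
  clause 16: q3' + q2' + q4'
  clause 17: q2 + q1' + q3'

1

There are 2^4 = 16 truth assignments over (q1, q2, q3, q4).
Check each against the 17 clauses (columns in the order q1, q2, q3, q4):
  F F F F  ✗ fails (q3 + q4 + q2)
  F F F T  ✗ fails (q4' + q1)
  F F T F  ✗ fails (q4 + q2)
  F F T T  ✗ fails (q4' + q1)
  F T F F  ✓ satisfies all
  F T F T  ✗ fails (q4' + q1)
  F T T F  ✗ fails (q3' + q2' + q4)
  F T T T  ✗ fails (q4' + q1)
  T F F F  ✗ fails (q3 + q4 + q2)
  T F F T  ✗ fails (q3 + q1' + q2)
  T F T F  ✗ fails (q4 + q3' + q1')
  T F T T  ✗ fails (q4' + q2)
  T T F F  ✗ fails (q1' + q2')
  T T F T  ✗ fails (q4' + q2' + q3)
  T T T F  ✗ fails (q4 + q3' + q1')
  T T T T  ✗ fails (q2' + q3')
1 of the 16 rows is a model.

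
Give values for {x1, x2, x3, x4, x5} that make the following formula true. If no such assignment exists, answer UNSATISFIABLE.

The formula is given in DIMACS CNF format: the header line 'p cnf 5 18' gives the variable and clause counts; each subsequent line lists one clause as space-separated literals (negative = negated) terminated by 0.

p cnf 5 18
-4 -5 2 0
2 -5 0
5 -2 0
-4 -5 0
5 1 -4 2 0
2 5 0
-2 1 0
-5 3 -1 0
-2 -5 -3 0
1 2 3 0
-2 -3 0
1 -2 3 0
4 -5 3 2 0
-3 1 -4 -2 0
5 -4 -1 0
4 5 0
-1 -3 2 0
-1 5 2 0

Case x2 = True:
(x5) alone gives x5 = True.
(¬x4) alone gives x4 = False.
(x1) alone gives x1 = True.
(x3) alone gives x3 = True.
That conflicts with the unit clause (¬x3).
Backtrack on x2: now try x2 = False.
(¬x5) alone gives x5 = False.
That conflicts with the unit clause (x5).
Both values of x2 lead to a conflict.

UNSATISFIABLE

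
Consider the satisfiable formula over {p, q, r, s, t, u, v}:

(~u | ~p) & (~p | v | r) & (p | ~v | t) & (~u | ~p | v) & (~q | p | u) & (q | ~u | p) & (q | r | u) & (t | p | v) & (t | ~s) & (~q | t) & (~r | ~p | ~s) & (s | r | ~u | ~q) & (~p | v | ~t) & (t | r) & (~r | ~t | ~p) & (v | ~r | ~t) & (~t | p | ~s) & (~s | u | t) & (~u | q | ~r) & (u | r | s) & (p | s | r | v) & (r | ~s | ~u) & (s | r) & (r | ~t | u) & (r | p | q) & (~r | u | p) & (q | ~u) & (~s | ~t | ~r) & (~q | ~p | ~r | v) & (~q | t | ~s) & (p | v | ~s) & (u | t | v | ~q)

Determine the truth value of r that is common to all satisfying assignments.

Suppose r = 0.
From the singleton clause (t), t = 1.
From the singleton clause (s), s = 1.
From the singleton clause (p), p = 1.
From the singleton clause (~u), u = 0.
Now (u) is unsatisfied and unit — conflict.
So every satisfying assignment has r = True.

True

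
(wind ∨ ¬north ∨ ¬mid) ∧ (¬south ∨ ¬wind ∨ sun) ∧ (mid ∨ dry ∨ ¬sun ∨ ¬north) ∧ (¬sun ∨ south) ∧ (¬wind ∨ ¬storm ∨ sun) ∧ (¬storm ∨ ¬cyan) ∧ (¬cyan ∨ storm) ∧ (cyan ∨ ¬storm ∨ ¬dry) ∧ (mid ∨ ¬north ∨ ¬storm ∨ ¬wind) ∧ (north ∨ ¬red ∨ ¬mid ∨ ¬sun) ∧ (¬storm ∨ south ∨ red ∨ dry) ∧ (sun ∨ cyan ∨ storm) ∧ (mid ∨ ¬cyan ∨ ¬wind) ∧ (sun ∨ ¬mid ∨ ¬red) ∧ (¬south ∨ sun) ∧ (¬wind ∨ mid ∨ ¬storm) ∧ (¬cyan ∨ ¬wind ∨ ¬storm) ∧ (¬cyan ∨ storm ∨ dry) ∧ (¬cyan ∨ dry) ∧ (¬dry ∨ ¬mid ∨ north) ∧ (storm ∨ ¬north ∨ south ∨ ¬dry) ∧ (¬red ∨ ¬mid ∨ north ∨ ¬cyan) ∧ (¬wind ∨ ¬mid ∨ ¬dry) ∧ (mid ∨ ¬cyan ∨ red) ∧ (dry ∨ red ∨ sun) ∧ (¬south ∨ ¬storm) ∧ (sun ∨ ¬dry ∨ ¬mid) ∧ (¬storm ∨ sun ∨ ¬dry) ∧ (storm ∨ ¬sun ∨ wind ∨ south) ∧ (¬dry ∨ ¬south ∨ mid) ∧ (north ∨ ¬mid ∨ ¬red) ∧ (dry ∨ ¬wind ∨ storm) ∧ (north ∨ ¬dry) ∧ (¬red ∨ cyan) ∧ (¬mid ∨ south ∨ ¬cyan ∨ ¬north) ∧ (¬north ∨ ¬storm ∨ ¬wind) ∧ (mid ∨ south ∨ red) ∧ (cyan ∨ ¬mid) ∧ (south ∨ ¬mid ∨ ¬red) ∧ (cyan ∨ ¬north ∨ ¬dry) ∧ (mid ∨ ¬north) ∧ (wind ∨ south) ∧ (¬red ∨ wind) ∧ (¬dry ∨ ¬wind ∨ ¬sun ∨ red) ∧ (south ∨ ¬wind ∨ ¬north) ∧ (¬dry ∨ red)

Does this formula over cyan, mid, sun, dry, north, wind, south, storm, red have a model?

Case sun = True:
The clause (south) is unit, so south = True.
The clause (¬storm) is unit, so storm = False.
The clause (¬cyan) is unit, so cyan = False.
The clause (¬red) is unit, so red = False.
The clause (¬mid) is unit, so mid = False.
The clause (¬dry) is unit, so dry = False.
The clause (¬north) is unit, so north = False.
The clause (¬wind) is unit, so wind = False.
This assignment satisfies each clause.
A satisfying assignment: cyan ↦ False, mid ↦ False, sun ↦ True, dry ↦ False, north ↦ False, wind ↦ False, south ↦ True, storm ↦ False, red ↦ False.

Yes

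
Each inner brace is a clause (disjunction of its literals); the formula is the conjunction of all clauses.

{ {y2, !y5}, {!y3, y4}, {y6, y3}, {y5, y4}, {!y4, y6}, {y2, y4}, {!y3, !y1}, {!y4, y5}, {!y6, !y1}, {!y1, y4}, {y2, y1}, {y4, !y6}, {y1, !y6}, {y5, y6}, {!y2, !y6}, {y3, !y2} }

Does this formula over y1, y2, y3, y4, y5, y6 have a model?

Unsatisfiable

Case y2 = true:
(!y6) alone gives y6 = false.
(y3) alone gives y3 = true.
(y4) alone gives y4 = true.
That conflicts with the unit clause (!y4).
Backtrack on y2: now try y2 = false.
(!y5) alone gives y5 = false.
(y4) alone gives y4 = true.
That conflicts with the unit clause (!y4).
Neither y2 = true nor y2 = false works.
No assignment satisfies every clause.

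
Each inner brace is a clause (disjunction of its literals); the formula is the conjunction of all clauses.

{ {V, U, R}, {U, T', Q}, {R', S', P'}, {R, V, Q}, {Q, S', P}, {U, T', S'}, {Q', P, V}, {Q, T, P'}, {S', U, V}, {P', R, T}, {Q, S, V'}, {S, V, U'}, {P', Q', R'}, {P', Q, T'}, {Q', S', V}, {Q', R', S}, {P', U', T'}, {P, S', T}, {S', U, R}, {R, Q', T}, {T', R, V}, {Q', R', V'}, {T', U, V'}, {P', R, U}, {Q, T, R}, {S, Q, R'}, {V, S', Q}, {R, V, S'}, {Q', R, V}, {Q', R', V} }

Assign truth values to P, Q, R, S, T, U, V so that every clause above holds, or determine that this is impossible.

Try V = 1.
Try Q = 1.
Unit clause (R') forces R = 0.
Unit clause (T) forces T = 1.
Unit clause (U) forces U = 1.
Unit clause (P') forces P = 0.
Every clause is now satisfied; S is unconstrained.

P ↦ 0, Q ↦ 1, R ↦ 0, S ↦ 0, T ↦ 1, U ↦ 1, V ↦ 1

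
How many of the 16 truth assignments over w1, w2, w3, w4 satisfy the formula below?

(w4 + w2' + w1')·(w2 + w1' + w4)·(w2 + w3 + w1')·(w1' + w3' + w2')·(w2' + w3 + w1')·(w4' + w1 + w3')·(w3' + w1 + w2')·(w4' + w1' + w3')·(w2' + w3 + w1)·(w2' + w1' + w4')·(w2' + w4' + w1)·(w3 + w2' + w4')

3

There are 2^4 = 16 truth assignments over (w1, w2, w3, w4).
Split on w1. With w1 = 1, the clauses containing w1 are satisfied and w1' drops from the rest; 0 of the 2^3 = 8 assignments to the other variables satisfy what remains.
With w1 = 0, by the same count on the reduced clause set, 3 assignments work.
(One model: w1=F, w2=F, w3=F, w4=F.)
Total: 0 + 3 = 3.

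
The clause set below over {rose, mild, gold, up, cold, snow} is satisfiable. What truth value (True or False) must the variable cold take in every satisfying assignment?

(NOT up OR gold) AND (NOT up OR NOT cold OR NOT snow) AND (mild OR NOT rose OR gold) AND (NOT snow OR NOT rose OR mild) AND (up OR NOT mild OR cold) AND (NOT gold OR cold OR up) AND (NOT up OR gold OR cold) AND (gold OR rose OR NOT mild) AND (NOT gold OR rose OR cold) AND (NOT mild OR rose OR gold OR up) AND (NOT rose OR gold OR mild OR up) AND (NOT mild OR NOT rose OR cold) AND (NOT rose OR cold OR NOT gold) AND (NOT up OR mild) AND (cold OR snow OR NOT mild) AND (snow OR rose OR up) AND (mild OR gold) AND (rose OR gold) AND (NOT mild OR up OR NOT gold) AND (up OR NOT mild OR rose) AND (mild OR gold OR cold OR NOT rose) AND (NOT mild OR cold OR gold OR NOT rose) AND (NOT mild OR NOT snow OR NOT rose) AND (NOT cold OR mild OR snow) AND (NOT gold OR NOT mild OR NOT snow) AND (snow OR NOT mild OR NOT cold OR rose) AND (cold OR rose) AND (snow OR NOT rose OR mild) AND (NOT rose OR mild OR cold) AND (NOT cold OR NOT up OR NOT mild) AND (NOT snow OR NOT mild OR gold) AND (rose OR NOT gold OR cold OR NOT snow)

True

Suppose cold = false.
From the singleton clause (rose), rose = true.
From the singleton clause (NOT mild), mild = false.
But (mild) is also a unit clause — contradiction.
So every satisfying assignment has cold = True.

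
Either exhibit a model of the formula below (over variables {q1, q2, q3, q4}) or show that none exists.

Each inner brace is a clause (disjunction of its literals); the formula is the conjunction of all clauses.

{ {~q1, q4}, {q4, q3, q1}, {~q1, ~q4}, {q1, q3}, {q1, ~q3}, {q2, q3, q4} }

UNSATISFIABLE

Suppose q1 = 0.
From the singleton clause (q3), q3 = 1.
But (~q3) is also a unit clause — contradiction.
That branch fails; take q1 = 1 instead.
From the singleton clause (q4), q4 = 1.
But (~q4) is also a unit clause — contradiction.
Either choice for q1 ends in contradiction.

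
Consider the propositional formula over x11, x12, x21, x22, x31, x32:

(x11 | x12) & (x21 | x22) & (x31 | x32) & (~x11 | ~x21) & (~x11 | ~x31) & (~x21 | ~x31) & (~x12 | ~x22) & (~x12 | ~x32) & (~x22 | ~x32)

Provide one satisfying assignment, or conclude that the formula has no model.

UNSATISFIABLE

Try x11 = 1.
(~x21) alone gives x21 = 0.
(x22) alone gives x22 = 1.
(~x31) alone gives x31 = 0.
(x32) alone gives x32 = 1.
That conflicts with the unit clause (~x32).
So x11 must be the other value — set x11 = 0.
(x12) alone gives x12 = 1.
(~x22) alone gives x22 = 0.
(x21) alone gives x21 = 1.
(~x31) alone gives x31 = 0.
(x32) alone gives x32 = 1.
That conflicts with the unit clause (~x32).
Neither x11 = 1 nor x11 = 0 works.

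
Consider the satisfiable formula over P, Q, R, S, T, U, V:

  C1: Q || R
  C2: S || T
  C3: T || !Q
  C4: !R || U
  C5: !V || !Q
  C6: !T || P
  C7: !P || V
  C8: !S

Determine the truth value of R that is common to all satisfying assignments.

True

Suppose R = false.
Unit clause (Q) forces Q = true.
Unit clause (T) forces T = true.
Unit clause (!V) forces V = false.
Unit clause (P) forces P = true.
That conflicts with the unit clause (!P).
So every satisfying assignment has R = True.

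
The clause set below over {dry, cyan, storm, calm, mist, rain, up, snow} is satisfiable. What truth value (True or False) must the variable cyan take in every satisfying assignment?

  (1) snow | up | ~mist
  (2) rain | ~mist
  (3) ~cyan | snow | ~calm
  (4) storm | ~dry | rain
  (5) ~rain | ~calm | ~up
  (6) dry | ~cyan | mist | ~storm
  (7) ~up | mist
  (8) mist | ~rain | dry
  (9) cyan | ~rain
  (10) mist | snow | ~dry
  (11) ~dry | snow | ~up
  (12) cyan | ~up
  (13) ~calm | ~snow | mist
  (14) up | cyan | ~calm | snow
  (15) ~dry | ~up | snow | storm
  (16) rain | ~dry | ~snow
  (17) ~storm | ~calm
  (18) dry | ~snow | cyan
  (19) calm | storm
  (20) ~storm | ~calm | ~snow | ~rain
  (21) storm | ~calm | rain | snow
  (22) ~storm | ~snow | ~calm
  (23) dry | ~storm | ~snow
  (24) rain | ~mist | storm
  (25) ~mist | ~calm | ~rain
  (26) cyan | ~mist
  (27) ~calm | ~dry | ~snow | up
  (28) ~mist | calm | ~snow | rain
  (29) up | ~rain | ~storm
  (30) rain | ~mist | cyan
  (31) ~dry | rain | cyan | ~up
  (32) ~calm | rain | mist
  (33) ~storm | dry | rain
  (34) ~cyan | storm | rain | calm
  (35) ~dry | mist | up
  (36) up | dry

True

Suppose cyan = 0.
The clause (~rain) is unit, so rain = 0.
The clause (~mist) is unit, so mist = 0.
The clause (~up) is unit, so up = 0.
The clause (~calm) is unit, so calm = 0.
The clause (storm) is unit, so storm = 1.
The clause (dry) is unit, so dry = 1.
But (~dry) is also a unit clause — contradiction.
So every satisfying assignment has cyan = True.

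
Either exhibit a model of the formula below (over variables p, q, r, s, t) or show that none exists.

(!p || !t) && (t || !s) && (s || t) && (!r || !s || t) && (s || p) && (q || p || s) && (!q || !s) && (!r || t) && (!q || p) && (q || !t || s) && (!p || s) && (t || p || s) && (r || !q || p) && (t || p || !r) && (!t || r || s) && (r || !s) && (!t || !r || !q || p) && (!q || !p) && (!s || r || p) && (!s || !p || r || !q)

p=false, q=false, r=true, s=true, t=true

Branch on p: set p = false.
The clause (s) is unit, so s = true.
The clause (t) is unit, so t = true.
The clause (!q) is unit, so q = false.
The clause (r) is unit, so r = true.
Every clause now holds.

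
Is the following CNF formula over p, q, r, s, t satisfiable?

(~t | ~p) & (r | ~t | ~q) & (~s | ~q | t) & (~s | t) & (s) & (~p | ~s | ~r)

Yes, satisfiable

(s) alone gives s = 1.
(t) alone gives t = 1.
(~p) alone gives p = 0.
Try r = 0.
(~q) alone gives q = 0.
All clauses are satisfied.
A satisfying assignment: p=0; q=0; r=0; s=1; t=1.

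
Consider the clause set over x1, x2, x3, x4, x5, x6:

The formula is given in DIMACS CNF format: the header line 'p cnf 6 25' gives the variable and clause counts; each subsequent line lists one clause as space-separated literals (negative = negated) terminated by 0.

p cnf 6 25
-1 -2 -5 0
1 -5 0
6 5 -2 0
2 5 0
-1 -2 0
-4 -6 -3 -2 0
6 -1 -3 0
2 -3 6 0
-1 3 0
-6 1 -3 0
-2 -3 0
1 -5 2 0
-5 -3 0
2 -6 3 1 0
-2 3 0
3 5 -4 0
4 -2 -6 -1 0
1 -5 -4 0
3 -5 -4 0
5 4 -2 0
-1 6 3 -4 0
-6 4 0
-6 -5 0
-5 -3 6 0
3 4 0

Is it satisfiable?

No

Branch on x1: set x1 = True.
(¬x2) alone gives x2 = False.
(x5) alone gives x5 = True.
(x3) alone gives x3 = True.
Now (¬x3) is unsatisfied and unit — conflict.
Undo x1 and try x1 = False.
(¬x5) alone gives x5 = False.
(x2) alone gives x2 = True.
(x6) alone gives x6 = True.
(¬x3) alone gives x3 = False.
Now (x3) is unsatisfied and unit — conflict.
Both values of x1 lead to a conflict.
No assignment satisfies every clause.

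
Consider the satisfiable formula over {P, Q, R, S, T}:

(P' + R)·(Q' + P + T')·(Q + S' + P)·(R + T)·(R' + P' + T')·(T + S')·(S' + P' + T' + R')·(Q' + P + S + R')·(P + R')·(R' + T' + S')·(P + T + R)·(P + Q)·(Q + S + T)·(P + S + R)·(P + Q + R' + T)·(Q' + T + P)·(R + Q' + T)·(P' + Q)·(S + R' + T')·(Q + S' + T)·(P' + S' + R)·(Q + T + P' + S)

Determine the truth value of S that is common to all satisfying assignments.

Suppose S = 1.
(T) alone gives T = 1.
(R') alone gives R = 0.
(P') alone gives P = 0.
(Q') alone gives Q = 0.
That conflicts with the unit clause (Q).
So every satisfying assignment has S = False.

False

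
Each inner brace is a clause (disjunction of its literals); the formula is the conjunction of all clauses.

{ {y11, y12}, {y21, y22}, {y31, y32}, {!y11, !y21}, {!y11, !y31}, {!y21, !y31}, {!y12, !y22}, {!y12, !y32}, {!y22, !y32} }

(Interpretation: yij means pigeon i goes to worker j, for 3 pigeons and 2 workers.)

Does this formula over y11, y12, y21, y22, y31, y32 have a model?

Try y11 = true.
Unit clause (!y21) forces y21 = false.
Unit clause (y22) forces y22 = true.
Unit clause (!y31) forces y31 = false.
Unit clause (y32) forces y32 = true.
Now (!y32) is unsatisfied and unit — conflict.
Undo y11 and try y11 = false.
Unit clause (y12) forces y12 = true.
Unit clause (!y22) forces y22 = false.
Unit clause (y21) forces y21 = true.
Unit clause (!y31) forces y31 = false.
Unit clause (y32) forces y32 = true.
Now (!y32) is unsatisfied and unit — conflict.
Either choice for y11 ends in contradiction.
No assignment satisfies every clause.

Unsatisfiable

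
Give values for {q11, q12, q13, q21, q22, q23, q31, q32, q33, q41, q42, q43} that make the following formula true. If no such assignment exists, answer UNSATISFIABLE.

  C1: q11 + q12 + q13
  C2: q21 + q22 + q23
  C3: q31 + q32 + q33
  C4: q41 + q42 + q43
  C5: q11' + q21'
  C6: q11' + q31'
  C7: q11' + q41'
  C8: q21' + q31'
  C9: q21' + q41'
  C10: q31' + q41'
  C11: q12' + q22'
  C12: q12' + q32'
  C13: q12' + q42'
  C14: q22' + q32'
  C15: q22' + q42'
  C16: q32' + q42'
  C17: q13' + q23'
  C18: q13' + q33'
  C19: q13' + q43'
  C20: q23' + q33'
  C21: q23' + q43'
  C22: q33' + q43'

UNSATISFIABLE

Case q11 = 0:
Case q12 = 1:
The clause (q22') is unit, so q22 = 0.
The clause (q32') is unit, so q32 = 0.
The clause (q42') is unit, so q42 = 0.
Case q21 = 1:
The clause (q31') is unit, so q31 = 0.
The clause (q33) is unit, so q33 = 1.
The clause (q41') is unit, so q41 = 0.
The clause (q43) is unit, so q43 = 1.
But (q43') is also a unit clause — contradiction.
So q21 must be the other value — set q21 = 0.
The clause (q23) is unit, so q23 = 1.
The clause (q13') is unit, so q13 = 0.
The clause (q33') is unit, so q33 = 0.
The clause (q31) is unit, so q31 = 1.
The clause (q41') is unit, so q41 = 0.
The clause (q43) is unit, so q43 = 1.
But (q43') is also a unit clause — contradiction.
Neither q21 = 1 nor q21 = 0 works.
So q12 must be the other value — set q12 = 0.
The clause (q13) is unit, so q13 = 1.
The clause (q23') is unit, so q23 = 0.
The clause (q33') is unit, so q33 = 0.
The clause (q43') is unit, so q43 = 0.
Case q21 = 1:
The clause (q31') is unit, so q31 = 0.
The clause (q32) is unit, so q32 = 1.
The clause (q41') is unit, so q41 = 0.
The clause (q42) is unit, so q42 = 1.
But (q42') is also a unit clause — contradiction.
So q21 must be the other value — set q21 = 0.
The clause (q22) is unit, so q22 = 1.
The clause (q32') is unit, so q32 = 0.
The clause (q31) is unit, so q31 = 1.
The clause (q41') is unit, so q41 = 0.
The clause (q42) is unit, so q42 = 1.
But (q42') is also a unit clause — contradiction.
Neither q21 = 1 nor q21 = 0 works.
Neither q12 = 1 nor q12 = 0 works.
So q11 must be the other value — set q11 = 1.
The clause (q21') is unit, so q21 = 0.
The clause (q31') is unit, so q31 = 0.
The clause (q41') is unit, so q41 = 0.
Case q22 = 1:
The clause (q12') is unit, so q12 = 0.
The clause (q32') is unit, so q32 = 0.
The clause (q33) is unit, so q33 = 1.
The clause (q42') is unit, so q42 = 0.
The clause (q43) is unit, so q43 = 1.
But (q43') is also a unit clause — contradiction.
So q22 must be the other value — set q22 = 0.
The clause (q23) is unit, so q23 = 1.
The clause (q13') is unit, so q13 = 0.
The clause (q33') is unit, so q33 = 0.
The clause (q32) is unit, so q32 = 1.
The clause (q12') is unit, so q12 = 0.
The clause (q42') is unit, so q42 = 0.
The clause (q43) is unit, so q43 = 1.
But (q43') is also a unit clause — contradiction.
Neither q22 = 1 nor q22 = 0 works.
Neither q11 = 1 nor q11 = 0 works.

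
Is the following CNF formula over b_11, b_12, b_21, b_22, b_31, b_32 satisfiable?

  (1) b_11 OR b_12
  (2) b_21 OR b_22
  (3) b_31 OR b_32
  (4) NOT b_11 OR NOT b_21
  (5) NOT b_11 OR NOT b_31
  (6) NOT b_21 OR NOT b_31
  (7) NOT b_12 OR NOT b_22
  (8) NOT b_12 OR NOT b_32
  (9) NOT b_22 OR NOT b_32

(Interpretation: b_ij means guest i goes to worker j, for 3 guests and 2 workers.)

Case b_11 = true:
Unit clause (NOT b_21) forces b_21 = false.
Unit clause (b_22) forces b_22 = true.
Unit clause (NOT b_31) forces b_31 = false.
Unit clause (b_32) forces b_32 = true.
Now (NOT b_32) is unsatisfied and unit — conflict.
Backtrack on b_11: now try b_11 = false.
Unit clause (b_12) forces b_12 = true.
Unit clause (NOT b_22) forces b_22 = false.
Unit clause (b_21) forces b_21 = true.
Unit clause (NOT b_31) forces b_31 = false.
Unit clause (b_32) forces b_32 = true.
Now (NOT b_32) is unsatisfied and unit — conflict.
Either choice for b_11 ends in contradiction.
No assignment satisfies every clause.

No, unsatisfiable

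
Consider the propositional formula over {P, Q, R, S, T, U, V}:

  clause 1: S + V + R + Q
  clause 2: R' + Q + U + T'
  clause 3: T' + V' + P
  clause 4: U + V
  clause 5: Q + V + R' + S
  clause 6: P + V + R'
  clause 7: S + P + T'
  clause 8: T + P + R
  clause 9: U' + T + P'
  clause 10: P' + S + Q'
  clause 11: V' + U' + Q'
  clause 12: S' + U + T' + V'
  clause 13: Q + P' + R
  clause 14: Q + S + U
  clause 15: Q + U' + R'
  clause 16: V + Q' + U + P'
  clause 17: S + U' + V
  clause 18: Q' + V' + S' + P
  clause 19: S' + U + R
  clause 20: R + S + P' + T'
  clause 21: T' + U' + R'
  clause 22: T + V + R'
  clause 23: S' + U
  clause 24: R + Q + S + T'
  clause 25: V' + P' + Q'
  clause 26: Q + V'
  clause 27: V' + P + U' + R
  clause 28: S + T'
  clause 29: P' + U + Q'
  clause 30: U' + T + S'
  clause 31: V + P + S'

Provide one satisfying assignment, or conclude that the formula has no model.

Try U = 0.
From the singleton clause (V), V = 1.
From the singleton clause (S'), S = 0.
From the singleton clause (Q), Q = 1.
From the singleton clause (P'), P = 0.
From the singleton clause (T'), T = 0.
From the singleton clause (R), R = 1.
Every clause now holds.

P: 0, Q: 1, R: 1, S: 0, T: 0, U: 0, V: 1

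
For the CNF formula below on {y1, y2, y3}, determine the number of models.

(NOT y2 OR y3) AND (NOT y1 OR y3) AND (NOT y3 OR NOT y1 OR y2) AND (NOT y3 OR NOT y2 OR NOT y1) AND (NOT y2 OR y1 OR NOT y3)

2

There are 2^3 = 8 truth assignments over (y1, y2, y3).
Split on y1. With y1 = true, the clauses containing y1 are satisfied and NOT y1 drops from the rest; 0 of the 2^2 = 4 assignments to the other variables satisfy what remains.
With y1 = false, by the same count on the reduced clause set, 2 assignments work.
(One model: y1=F, y2=F, y3=F.)
Total: 0 + 2 = 2.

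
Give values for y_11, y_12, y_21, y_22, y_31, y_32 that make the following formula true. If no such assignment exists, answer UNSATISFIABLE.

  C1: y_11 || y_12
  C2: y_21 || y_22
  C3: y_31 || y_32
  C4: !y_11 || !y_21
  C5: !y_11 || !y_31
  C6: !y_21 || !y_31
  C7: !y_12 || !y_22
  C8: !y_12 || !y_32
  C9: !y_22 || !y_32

Branch on y_11: set y_11 = true.
Unit clause (!y_21) forces y_21 = false.
Unit clause (y_22) forces y_22 = true.
Unit clause (!y_31) forces y_31 = false.
Unit clause (y_32) forces y_32 = true.
But (!y_32) is also a unit clause — contradiction.
Undo y_11 and try y_11 = false.
Unit clause (y_12) forces y_12 = true.
Unit clause (!y_22) forces y_22 = false.
Unit clause (y_21) forces y_21 = true.
Unit clause (!y_31) forces y_31 = false.
Unit clause (y_32) forces y_32 = true.
But (!y_32) is also a unit clause — contradiction.
Both values of y_11 lead to a conflict.

UNSATISFIABLE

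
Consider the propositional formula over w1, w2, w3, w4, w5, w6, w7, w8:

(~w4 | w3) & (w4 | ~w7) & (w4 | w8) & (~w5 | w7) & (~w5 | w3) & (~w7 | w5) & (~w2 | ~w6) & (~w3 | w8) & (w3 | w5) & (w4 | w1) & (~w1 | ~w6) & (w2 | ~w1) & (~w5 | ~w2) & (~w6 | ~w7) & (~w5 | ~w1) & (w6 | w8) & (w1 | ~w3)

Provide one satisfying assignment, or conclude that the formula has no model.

w1: 1,  w2: 1,  w3: 1,  w4: 0,  w5: 0,  w6: 0,  w7: 0,  w8: 1

Branch on w4: set w4 = 0.
(~w7) alone gives w7 = 0.
(w8) alone gives w8 = 1.
(~w5) alone gives w5 = 0.
(w3) alone gives w3 = 1.
(w1) alone gives w1 = 1.
(~w6) alone gives w6 = 0.
(w2) alone gives w2 = 1.
This assignment satisfies each clause.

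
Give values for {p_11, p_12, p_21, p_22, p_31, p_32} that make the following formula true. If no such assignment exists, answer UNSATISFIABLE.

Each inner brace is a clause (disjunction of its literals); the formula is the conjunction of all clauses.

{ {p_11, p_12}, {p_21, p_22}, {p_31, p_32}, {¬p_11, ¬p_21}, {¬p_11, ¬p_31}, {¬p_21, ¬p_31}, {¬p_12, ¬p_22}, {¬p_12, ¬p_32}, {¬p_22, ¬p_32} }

Suppose p_11 = True.
(¬p_21) alone gives p_21 = False.
(p_22) alone gives p_22 = True.
(¬p_31) alone gives p_31 = False.
(p_32) alone gives p_32 = True.
Now (¬p_32) is unsatisfied and unit — conflict.
Backtrack on p_11: now try p_11 = False.
(p_12) alone gives p_12 = True.
(¬p_22) alone gives p_22 = False.
(p_21) alone gives p_21 = True.
(¬p_31) alone gives p_31 = False.
(p_32) alone gives p_32 = True.
Now (¬p_32) is unsatisfied and unit — conflict.
Both values of p_11 lead to a conflict.

UNSATISFIABLE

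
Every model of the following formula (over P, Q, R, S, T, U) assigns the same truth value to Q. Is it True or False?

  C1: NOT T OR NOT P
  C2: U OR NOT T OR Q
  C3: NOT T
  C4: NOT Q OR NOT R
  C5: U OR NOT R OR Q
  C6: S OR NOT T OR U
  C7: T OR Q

True

Suppose Q = false.
(NOT T) alone gives T = false.
But (T) is also a unit clause — contradiction.
So every satisfying assignment has Q = True.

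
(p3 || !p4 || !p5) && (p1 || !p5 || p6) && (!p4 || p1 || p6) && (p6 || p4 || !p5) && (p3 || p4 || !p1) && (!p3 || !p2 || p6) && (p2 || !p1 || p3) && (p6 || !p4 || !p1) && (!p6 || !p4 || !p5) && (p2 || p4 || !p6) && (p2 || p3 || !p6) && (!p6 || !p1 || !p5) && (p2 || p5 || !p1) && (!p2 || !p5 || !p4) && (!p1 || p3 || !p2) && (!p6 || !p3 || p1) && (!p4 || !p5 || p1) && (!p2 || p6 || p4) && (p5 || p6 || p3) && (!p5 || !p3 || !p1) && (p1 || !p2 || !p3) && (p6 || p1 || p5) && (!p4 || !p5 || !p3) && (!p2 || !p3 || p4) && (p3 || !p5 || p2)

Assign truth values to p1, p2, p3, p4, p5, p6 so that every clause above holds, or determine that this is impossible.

Suppose p3 = false.
Suppose p4 = true.
From the singleton clause (!p5), p5 = false.
From the singleton clause (p6), p6 = true.
From the singleton clause (p2), p2 = true.
From the singleton clause (!p1), p1 = false.
This assignment satisfies each clause.

p1 ↦ false,  p2 ↦ true,  p3 ↦ false,  p4 ↦ true,  p5 ↦ false,  p6 ↦ true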